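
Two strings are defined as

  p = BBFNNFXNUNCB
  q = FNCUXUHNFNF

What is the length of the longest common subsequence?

5

Let dp[i][j] be the LCS length of the first i characters of p and the first j characters of q. dp[i][j] = dp[i-1][j-1]+1 when the i-th and j-th characters match, else max(dp[i-1][j], dp[i][j-1]).
    ·  F  N  C  U  X  U  H  N  F  N  F
 ·  0  0  0  0  0  0  0  0  0  0  0  0
 B  0  0  0  0  0  0  0  0  0  0  0  0
 B  0  0  0  0  0  0  0  0  0  0  0  0
 F  0  1  1  1  1  1  1  1  1  1  1  1
 N  0  1  2  2  2  2  2  2  2  2  2  2
 N  0  1  2  2  2  2  2  2  3  3  3  3
 F  0  1  2  2  2  2  2  2  3  4  4  4
 X  0  1  2  2  2  3  3  3  3  4  4  4
 N  0  1  2  2  2  3  3  3  4  4  5  5
 U  0  1  2  2  3  3  4  4  4  4  5  5
 N  0  1  2  2  3  3  4  4  5  5  5  5
 C  0  1  2  3  3  3  4  4  5  5  5  5
 B  0  1  2  3  3  3  4  4  5  5  5  5
dp[12][11] = 5. One LCS (by backtracking along matches): FNNFN.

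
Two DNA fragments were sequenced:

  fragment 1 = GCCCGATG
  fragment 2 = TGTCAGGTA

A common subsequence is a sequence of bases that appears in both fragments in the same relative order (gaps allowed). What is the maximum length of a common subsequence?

Let dp[i][j] be the LCS length of the first i bases of fragment 1 and the first j bases of fragment 2. dp[i][j] = dp[i-1][j-1]+1 when the i-th and j-th bases match, else max(dp[i-1][j], dp[i][j-1]).
    ·  T  G  T  C  A  G  G  T  A
 ·  0  0  0  0  0  0  0  0  0  0
 G  0  0  1  1  1  1  1  1  1  1
 C  0  0  1  1  2  2  2  2  2  2
 C  0  0  1  1  2  2  2  2  2  2
 C  0  0  1  1  2  2  2  2  2  2
 G  0  0  1  1  2  2  3  3  3  3
 A  0  0  1  1  2  3  3  3  3  4
 T  0  1  1  2  2  3  3  3  4  4
 G  0  1  2  2  2  3  4  4  4  4
dp[8][9] = 4. One LCS (by backtracking along matches): GCGA.

4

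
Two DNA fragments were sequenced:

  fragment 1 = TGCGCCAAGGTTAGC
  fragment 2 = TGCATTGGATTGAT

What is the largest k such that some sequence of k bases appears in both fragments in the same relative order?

9

Match T at fragment 1[1]=fragment 2[1]; then G at fragment 1[4]=fragment 2[2]; then C at fragment 1[6]=fragment 2[3]; then A at fragment 1[7]=fragment 2[4]; then G at fragment 1[9]=fragment 2[7]; then G at fragment 1[10]=fragment 2[8]; then T at fragment 1[11]=fragment 2[10]; then T at fragment 1[12]=fragment 2[11]; then A at fragment 1[13]=fragment 2[13] — 9 bases in the same relative order in both. The LCS DP gives dp[15][14] = 9, so this is optimal.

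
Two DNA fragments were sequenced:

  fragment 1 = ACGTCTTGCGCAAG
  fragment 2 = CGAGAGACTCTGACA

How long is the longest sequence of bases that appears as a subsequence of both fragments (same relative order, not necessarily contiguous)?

8

One common subsequence of length 8: A (fragment 1 #1, fragment 2 #7), then C (fragment 1 #2, fragment 2 #8), then T (fragment 1 #4, fragment 2 #9), then C (fragment 1 #5, fragment 2 #10), then T (fragment 1 #7, fragment 2 #11), then G (fragment 1 #8, fragment 2 #12), then C (fragment 1 #11, fragment 2 #14), then A (fragment 1 #13, fragment 2 #15), and the DP table's final entry dp[14][15] is also 8, so no common subsequence is longer.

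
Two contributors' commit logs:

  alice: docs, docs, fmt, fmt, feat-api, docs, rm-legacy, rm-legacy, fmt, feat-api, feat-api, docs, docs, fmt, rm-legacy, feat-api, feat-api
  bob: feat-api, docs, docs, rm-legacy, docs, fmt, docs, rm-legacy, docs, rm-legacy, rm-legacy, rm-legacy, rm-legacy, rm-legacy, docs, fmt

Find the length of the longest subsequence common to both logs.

8

One common subsequence of length 8: docs at alice[1]=bob[3], docs at alice[2]=bob[5], fmt at alice[3]=bob[6], docs at alice[6]=bob[9], rm-legacy at alice[7]=bob[13], rm-legacy at alice[8]=bob[14], docs at alice[13]=bob[15], fmt at alice[14]=bob[16]. The LCS DP gives dp[17][16] = 8, so this is optimal.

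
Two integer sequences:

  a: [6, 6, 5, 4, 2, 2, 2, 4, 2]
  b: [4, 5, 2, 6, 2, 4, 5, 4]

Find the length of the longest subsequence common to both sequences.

One common subsequence of length 4: 5 [3,2], 2 [5,3], 2 [6,5], 4 [8,8]. Since dp[9][8] = 4, nothing longer is possible.

4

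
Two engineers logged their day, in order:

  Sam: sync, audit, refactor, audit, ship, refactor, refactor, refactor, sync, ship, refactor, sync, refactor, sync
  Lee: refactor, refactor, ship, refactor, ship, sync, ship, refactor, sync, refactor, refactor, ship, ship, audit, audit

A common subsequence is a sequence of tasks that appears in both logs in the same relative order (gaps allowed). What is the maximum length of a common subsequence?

8

Match refactor at Sam[3]=Lee[2], ship at Sam[5]=Lee[3], refactor at Sam[6]=Lee[4], sync at Sam[9]=Lee[6], ship at Sam[10]=Lee[7], refactor at Sam[11]=Lee[8], sync at Sam[12]=Lee[9], refactor at Sam[13]=Lee[11] — 8 tasks in the same relative order in both. Since dp[14][15] = 8, nothing longer is possible.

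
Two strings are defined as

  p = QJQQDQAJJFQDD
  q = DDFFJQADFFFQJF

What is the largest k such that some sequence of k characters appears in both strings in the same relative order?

6

One common subsequence of length 6: J at p[2]=q[5] → Q at p[3]=q[6] → D at p[5]=q[8] → Q at p[6]=q[12] → J at p[9]=q[13] → F at p[10]=q[14]. Since dp[13][14] = 6, nothing longer is possible.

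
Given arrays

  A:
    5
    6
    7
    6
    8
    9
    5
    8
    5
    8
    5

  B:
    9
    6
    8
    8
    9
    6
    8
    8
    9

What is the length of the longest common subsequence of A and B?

Taking 6 [2,2]; then 8 [5,4]; then 9 [6,5]; then 8 [8,7]; then 8 [10,8] gives a common subsequence of length 5, and the DP table's final entry dp[11][9] is also 5, so no common subsequence is longer.

5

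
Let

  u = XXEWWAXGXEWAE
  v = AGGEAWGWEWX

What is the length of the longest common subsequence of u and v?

5

Match E [3,4]; then W [4,6]; then W [5,8]; then E [10,9]; then W [11,10] — 5 characters in the same relative order in both. dp[13][11] = 5 confirms this is the maximum.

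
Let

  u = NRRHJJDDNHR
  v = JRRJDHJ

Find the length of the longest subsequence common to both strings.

5

Taking R (u #2, v #2), then R (u #3, v #3), then J (u #6, v #4), then D (u #8, v #5), then H (u #10, v #6) gives a common subsequence of length 5. dp[11][7] = 5 confirms this is the maximum.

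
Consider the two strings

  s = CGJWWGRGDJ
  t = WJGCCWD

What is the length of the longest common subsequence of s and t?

Taking C (s #1, t #5), then W (s #5, t #6), then D (s #9, t #7) gives a common subsequence of length 3, and the DP table's final entry dp[10][7] is also 3, so no common subsequence is longer.

3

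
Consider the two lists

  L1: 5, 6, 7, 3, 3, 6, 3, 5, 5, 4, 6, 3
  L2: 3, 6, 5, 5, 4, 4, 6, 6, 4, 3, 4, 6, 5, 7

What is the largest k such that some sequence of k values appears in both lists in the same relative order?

7

Taking 3 at L1[5]=L2[1]; then 6 at L1[6]=L2[2]; then 5 at L1[8]=L2[3]; then 5 at L1[9]=L2[4]; then 4 at L1[10]=L2[6]; then 6 at L1[11]=L2[8]; then 3 at L1[12]=L2[10] gives a common subsequence of length 7. dp[12][14] = 7 confirms this is the maximum.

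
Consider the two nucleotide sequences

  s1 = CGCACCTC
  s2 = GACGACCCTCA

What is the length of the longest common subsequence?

Let dp[i][j] be the LCS length of the first i bases of s1 and the first j bases of s2. dp[i][j] = dp[i-1][j-1]+1 when the i-th and j-th bases match, else max(dp[i-1][j], dp[i][j-1]).
    ·  G  A  C  G  A  C  C  C  T  C  A
 ·  0  0  0  0  0  0  0  0  0  0  0  0
 C  0  0  0  1  1  1  1  1  1  1  1  1
 G  0  1  1  1  2  2  2  2  2  2  2  2
 C  0  1  1  2  2  2  3  3  3  3  3  3
 A  0  1  2  2  2  3  3  3  3  3  3  4
 C  0  1  2  3  3  3  4  4  4  4  4  4
 C  0  1  2  3  3  3  4  5  5  5  5  5
 T  0  1  2  3  3  3  4  5  5  6  6  6
 C  0  1  2  3  3  3  4  5  6  6  7  7
dp[8][11] = 7. One LCS (by backtracking along matches): CGCCCTC.

7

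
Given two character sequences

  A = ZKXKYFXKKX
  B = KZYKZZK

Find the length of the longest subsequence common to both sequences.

One common subsequence of length 4: Z at A[1]=B[2], then Y at A[5]=B[3], then K at A[8]=B[4], then K at A[9]=B[7]. dp[10][7] = 4 confirms this is the maximum.

4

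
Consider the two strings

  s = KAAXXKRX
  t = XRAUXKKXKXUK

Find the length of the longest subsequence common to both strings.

One common subsequence of length 5: A [2,3]; then X [4,5]; then X [5,8]; then K [6,9]; then X [8,10]. dp[8][12] = 5 confirms this is the maximum.

5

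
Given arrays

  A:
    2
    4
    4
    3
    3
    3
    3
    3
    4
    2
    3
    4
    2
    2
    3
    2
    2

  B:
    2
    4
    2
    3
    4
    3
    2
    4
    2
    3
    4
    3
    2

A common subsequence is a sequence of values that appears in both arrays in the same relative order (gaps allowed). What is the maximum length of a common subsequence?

Pick 2 (A #1, B #1), then 4 (A #2, B #2), then 4 (A #3, B #5), then 3 (A #4, B #6), then 4 (A #9, B #8), then 2 (A #10, B #9), then 3 (A #11, B #10), then 4 (A #12, B #11), then 3 (A #15, B #12), then 2 (A #17, B #13); all 10 values appear in both, in order, and the DP table's final entry dp[17][13] is also 10, so no common subsequence is longer.

10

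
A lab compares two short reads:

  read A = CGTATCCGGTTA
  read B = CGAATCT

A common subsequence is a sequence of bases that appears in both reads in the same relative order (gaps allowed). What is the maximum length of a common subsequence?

6

Let dp[i][j] be the LCS length of the first i bases of read A and the first j bases of read B. dp[i][j] = dp[i-1][j-1]+1 when the i-th and j-th bases match, else max(dp[i-1][j], dp[i][j-1]).
    ·  C  G  A  A  T  C  T
 ·  0  0  0  0  0  0  0  0
 C  0  1  1  1  1  1  1  1
 G  0  1  2  2  2  2  2  2
 T  0  1  2  2  2  3  3  3
 A  0  1  2  3  3  3  3  3
 T  0  1  2  3  3  4  4  4
 C  0  1  2  3  3  4  5  5
 C  0  1  2  3  3  4  5  5
 G  0  1  2  3  3  4  5  5
 G  0  1  2  3  3  4  5  5
 T  0  1  2  3  3  4  5  6
 T  0  1  2  3  3  4  5  6
 A  0  1  2  3  4  4  5  6
dp[12][7] = 6. One LCS (by backtracking along matches): CGATCT.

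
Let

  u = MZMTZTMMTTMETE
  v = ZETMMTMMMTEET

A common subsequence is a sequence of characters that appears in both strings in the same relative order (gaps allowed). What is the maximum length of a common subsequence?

Taking M [1,4] → M [3,5] → T [4,6] → M [7,8] → M [8,9] → T [9,10] → E [12,12] → T [13,13] gives a common subsequence of length 8. The LCS DP gives dp[14][13] = 8, so this is optimal.

8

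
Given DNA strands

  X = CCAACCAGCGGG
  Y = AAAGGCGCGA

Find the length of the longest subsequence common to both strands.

Pick A (X #3, Y #1), then A (X #4, Y #2), then A (X #7, Y #3), then G (X #8, Y #5), then C (X #9, Y #6), then G (X #10, Y #7), then G (X #11, Y #9); all 7 bases appear in both, in order. Since dp[12][10] = 7, nothing longer is possible.

7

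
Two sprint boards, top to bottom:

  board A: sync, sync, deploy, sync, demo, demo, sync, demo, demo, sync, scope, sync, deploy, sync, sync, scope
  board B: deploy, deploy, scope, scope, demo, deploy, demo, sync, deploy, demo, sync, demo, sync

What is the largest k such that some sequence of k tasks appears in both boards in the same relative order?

7

Taking deploy (board A #3, board B #2), demo (board A #5, board B #5), demo (board A #6, board B #7), sync (board A #7, board B #8), demo (board A #8, board B #10), demo (board A #9, board B #12), sync (board A #15, board B #13) gives a common subsequence of length 7, and the DP table's final entry dp[16][13] is also 7, so no common subsequence is longer.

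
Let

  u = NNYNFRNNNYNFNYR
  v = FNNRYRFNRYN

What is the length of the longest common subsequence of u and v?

One common subsequence of length 7: N (u #1, v #2); then N (u #2, v #3); then Y (u #3, v #5); then N (u #4, v #8); then R (u #6, v #9); then Y (u #10, v #10); then N (u #13, v #11). dp[15][11] = 7 confirms this is the maximum.

7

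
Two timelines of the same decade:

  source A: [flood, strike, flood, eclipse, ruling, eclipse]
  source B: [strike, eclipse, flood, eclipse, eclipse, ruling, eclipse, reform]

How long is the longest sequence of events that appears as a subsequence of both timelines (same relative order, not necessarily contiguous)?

Taking strike (source A #2, source B #1); then flood (source A #3, source B #3); then eclipse (source A #4, source B #5); then ruling (source A #5, source B #6); then eclipse (source A #6, source B #7) gives a common subsequence of length 5. The LCS DP gives dp[6][8] = 5, so this is optimal.

5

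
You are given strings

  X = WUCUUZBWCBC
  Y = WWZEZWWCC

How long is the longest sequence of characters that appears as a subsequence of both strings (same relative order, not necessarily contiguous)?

5

Match W [1,2]; then Z [6,5]; then W [8,7]; then C [9,8]; then C [11,9] — 5 characters in the same relative order in both. The LCS DP gives dp[11][9] = 5, so this is optimal.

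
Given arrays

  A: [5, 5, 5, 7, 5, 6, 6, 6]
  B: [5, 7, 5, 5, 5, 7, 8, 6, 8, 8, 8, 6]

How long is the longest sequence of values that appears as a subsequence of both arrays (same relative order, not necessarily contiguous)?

6

One common subsequence of length 6: 5 [1,3] → 5 [2,4] → 5 [3,5] → 7 [4,6] → 6 [6,8] → 6 [8,12], and the DP table's final entry dp[8][12] is also 6, so no common subsequence is longer.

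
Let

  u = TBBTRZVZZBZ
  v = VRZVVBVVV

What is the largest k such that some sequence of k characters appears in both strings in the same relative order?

Pick R (u #5, v #2) → Z (u #6, v #3) → V (u #7, v #5) → B (u #10, v #6); all 4 characters appear in both, in order, and the DP table's final entry dp[11][9] is also 4, so no common subsequence is longer.

4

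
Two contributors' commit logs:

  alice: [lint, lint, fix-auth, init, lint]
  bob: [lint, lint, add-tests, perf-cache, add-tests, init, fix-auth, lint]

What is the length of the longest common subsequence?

Match lint [1,1]; then lint [2,2]; then fix-auth [3,7]; then lint [5,8] — 4 commits in the same relative order in both. Since dp[5][8] = 4, nothing longer is possible.

4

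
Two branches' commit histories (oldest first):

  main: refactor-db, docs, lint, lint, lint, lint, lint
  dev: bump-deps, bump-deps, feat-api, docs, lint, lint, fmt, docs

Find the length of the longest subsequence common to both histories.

3

Pick docs at main[2]=dev[4]; then lint at main[3]=dev[5]; then lint at main[4]=dev[6]; all 3 commits appear in both, in order. Since dp[7][8] = 3, nothing longer is possible.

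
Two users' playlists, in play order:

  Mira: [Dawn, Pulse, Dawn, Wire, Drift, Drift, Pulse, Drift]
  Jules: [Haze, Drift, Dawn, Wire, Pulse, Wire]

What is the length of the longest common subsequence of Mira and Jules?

Taking Dawn (Mira #1, Jules #3) → Pulse (Mira #2, Jules #5) → Wire (Mira #4, Jules #6) gives a common subsequence of length 3. Since dp[8][6] = 3, nothing longer is possible.

3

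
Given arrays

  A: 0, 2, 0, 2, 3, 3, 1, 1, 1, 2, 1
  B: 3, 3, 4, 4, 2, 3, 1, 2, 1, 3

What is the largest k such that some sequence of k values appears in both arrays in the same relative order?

Let dp[i][j] be the LCS length of the first i values of A and the first j values of B. dp[i][j] = dp[i-1][j-1]+1 when the i-th and j-th values match, else max(dp[i-1][j], dp[i][j-1]).
    ·  3  3  4  4  2  3  1  2  1  3
 ·  0  0  0  0  0  0  0  0  0  0  0
 0  0  0  0  0  0  0  0  0  0  0  0
 2  0  0  0  0  0  1  1  1  1  1  1
 0  0  0  0  0  0  1  1  1  1  1  1
 2  0  0  0  0  0  1  1  1  2  2  2
 3  0  1  1  1  1  1  2  2  2  2  3
 3  0  1  2  2  2  2  2  2  2  2  3
 1  0  1  2  2  2  2  2  3  3  3  3
 1  0  1  2  2  2  2  2  3  3  4  4
 1  0  1  2  2  2  2  2  3  3  4  4
 2  0  1  2  2  2  3  3  3  4  4  4
 1  0  1  2  2  2  3  3  4  4  5  5
dp[11][10] = 5. One LCS (by backtracking along matches): 2, 3, 1, 2, 1.

5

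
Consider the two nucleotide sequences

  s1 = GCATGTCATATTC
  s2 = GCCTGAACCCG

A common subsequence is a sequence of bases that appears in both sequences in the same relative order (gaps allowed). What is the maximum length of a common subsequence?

Taking G at s1[1]=s2[1]; then C at s1[2]=s2[3]; then T at s1[4]=s2[4]; then G at s1[5]=s2[5]; then A at s1[8]=s2[6]; then A at s1[10]=s2[7]; then C at s1[13]=s2[10] gives a common subsequence of length 7. Since dp[13][11] = 7, nothing longer is possible.

7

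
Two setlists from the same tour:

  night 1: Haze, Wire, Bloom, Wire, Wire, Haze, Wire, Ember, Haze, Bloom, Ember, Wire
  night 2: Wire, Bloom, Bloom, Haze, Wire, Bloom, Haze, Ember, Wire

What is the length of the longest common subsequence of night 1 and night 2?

7

Pick Wire (night 1 #2, night 2 #1), then Bloom (night 1 #3, night 2 #3), then Haze (night 1 #6, night 2 #4), then Wire (night 1 #7, night 2 #5), then Haze (night 1 #9, night 2 #7), then Ember (night 1 #11, night 2 #8), then Wire (night 1 #12, night 2 #9); all 7 songs appear in both, in order. dp[12][9] = 7 confirms this is the maximum.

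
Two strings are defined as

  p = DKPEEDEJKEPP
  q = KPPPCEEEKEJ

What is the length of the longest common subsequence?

Match K at p[2]=q[1], then P at p[3]=q[4], then E at p[4]=q[6], then E at p[5]=q[7], then E at p[7]=q[8], then K at p[9]=q[9], then E at p[10]=q[10] — 7 characters in the same relative order in both. The LCS DP gives dp[12][11] = 7, so this is optimal.

7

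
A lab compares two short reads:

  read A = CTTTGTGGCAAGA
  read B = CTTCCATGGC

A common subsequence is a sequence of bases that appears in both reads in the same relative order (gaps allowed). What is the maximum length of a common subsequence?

7

Match C at read A[1]=read B[1] → T at read A[2]=read B[2] → T at read A[3]=read B[3] → T at read A[6]=read B[7] → G at read A[7]=read B[8] → G at read A[8]=read B[9] → C at read A[9]=read B[10] — 7 bases in the same relative order in both, and the DP table's final entry dp[13][10] is also 7, so no common subsequence is longer.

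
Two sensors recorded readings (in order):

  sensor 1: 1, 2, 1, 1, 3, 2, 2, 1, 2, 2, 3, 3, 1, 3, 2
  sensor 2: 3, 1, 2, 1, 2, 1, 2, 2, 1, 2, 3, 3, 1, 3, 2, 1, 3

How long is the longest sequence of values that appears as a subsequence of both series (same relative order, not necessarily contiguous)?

Match 1 at sensor 1[1]=sensor 2[2], 2 at sensor 1[2]=sensor 2[3], 1 at sensor 1[3]=sensor 2[4], 1 at sensor 1[4]=sensor 2[6], 2 at sensor 1[6]=sensor 2[7], 2 at sensor 1[7]=sensor 2[8], 1 at sensor 1[8]=sensor 2[9], 2 at sensor 1[10]=sensor 2[10], 3 at sensor 1[11]=sensor 2[11], 3 at sensor 1[12]=sensor 2[12], 1 at sensor 1[13]=sensor 2[13], 3 at sensor 1[14]=sensor 2[14], 2 at sensor 1[15]=sensor 2[15] — 13 values in the same relative order in both. Since dp[15][17] = 13, nothing longer is possible.

13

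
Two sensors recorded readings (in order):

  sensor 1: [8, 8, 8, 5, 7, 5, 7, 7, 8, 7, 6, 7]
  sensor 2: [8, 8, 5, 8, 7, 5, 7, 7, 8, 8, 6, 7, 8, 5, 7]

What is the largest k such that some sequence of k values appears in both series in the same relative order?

Match 8 (sensor 1 #1, sensor 2 #1); then 8 (sensor 1 #2, sensor 2 #2); then 8 (sensor 1 #3, sensor 2 #4); then 7 (sensor 1 #5, sensor 2 #5); then 5 (sensor 1 #6, sensor 2 #6); then 7 (sensor 1 #7, sensor 2 #7); then 7 (sensor 1 #8, sensor 2 #8); then 8 (sensor 1 #9, sensor 2 #10); then 7 (sensor 1 #10, sensor 2 #12); then 7 (sensor 1 #12, sensor 2 #15) — 10 values in the same relative order in both. dp[12][15] = 10 confirms this is the maximum.

10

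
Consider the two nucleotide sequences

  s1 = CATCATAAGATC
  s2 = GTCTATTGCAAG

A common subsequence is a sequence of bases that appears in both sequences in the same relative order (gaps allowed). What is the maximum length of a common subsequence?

7

Let dp[i][j] be the LCS length of the first i bases of s1 and the first j bases of s2. dp[i][j] = dp[i-1][j-1]+1 when the i-th and j-th bases match, else max(dp[i-1][j], dp[i][j-1]).
    ·  G  T  C  T  A  T  T  G  C  A  A  G
 ·  0  0  0  0  0  0  0  0  0  0  0  0  0
 C  0  0  0  1  1  1  1  1  1  1  1  1  1
 A  0  0  0  1  1  2  2  2  2  2  2  2  2
 T  0  0  1  1  2  2  3  3  3  3  3  3  3
 C  0  0  1  2  2  2  3  3  3  4  4  4  4
 A  0  0  1  2  2  3  3  3  3  4  5  5  5
 T  0  0  1  2  3  3  4  4  4  4  5  5  5
 A  0  0  1  2  3  4  4  4  4  4  5  6  6
 A  0  0  1  2  3  4  4  4  4  4  5  6  6
 G  0  1  1  2  3  4  4  4  5  5  5  6  7
 A  0  1  1  2  3  4  4  4  5  5  6  6  7
 T  0  1  2  2  3  4  5  5  5  5  6  6  7
 C  0  1  2  3  3  4  5  5  5  6  6  6  7
dp[12][12] = 7. One LCS (by backtracking along matches): CATCAAG.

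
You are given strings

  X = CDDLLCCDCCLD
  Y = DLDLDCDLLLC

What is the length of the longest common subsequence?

6

Let dp[i][j] be the LCS length of the first i characters of X and the first j characters of Y. dp[i][j] = dp[i-1][j-1]+1 when the i-th and j-th characters match, else max(dp[i-1][j], dp[i][j-1]).
    ·  D  L  D  L  D  C  D  L  L  L  C
 ·  0  0  0  0  0  0  0  0  0  0  0  0
 C  0  0  0  0  0  0  1  1  1  1  1  1
 D  0  1  1  1  1  1  1  2  2  2  2  2
 D  0  1  1  2  2  2  2  2  2  2  2  2
 L  0  1  2  2  3  3  3  3  3  3  3  3
 L  0  1  2  2  3  3  3  3  4  4  4  4
 C  0  1  2  2  3  3  4  4  4  4  4  5
 C  0  1  2  2  3  3  4  4  4  4  4  5
 D  0  1  2  3  3  4  4  5  5  5  5  5
 C  0  1  2  3  3  4  5  5  5  5  5  6
 C  0  1  2  3  3  4  5  5  5  5  5  6
 L  0  1  2  3  4  4  5  5  6  6  6  6
 D  0  1  2  3  4  5  5  6  6  6  6  6
dp[12][11] = 6. One LCS (by backtracking along matches): DDLCDC.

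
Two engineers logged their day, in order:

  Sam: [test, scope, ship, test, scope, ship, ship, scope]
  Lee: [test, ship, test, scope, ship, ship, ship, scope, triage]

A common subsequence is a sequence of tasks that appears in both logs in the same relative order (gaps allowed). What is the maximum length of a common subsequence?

7

Taking test [1,1], ship [3,2], test [4,3], scope [5,4], ship [6,6], ship [7,7], scope [8,8] gives a common subsequence of length 7. dp[8][9] = 7 confirms this is the maximum.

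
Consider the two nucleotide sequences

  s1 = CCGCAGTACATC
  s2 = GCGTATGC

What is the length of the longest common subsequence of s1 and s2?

Pick G [3,1], then C [4,2], then G [6,3], then T [7,4], then A [10,5], then T [11,6], then C [12,8]; all 7 bases appear in both, in order, and the DP table's final entry dp[12][8] is also 7, so no common subsequence is longer.

7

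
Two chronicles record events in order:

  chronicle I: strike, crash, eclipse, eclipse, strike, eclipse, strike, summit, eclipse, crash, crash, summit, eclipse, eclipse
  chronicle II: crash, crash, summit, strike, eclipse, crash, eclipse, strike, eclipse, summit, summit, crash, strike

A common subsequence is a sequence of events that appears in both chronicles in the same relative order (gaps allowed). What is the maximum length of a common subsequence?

Pick strike at chronicle I[1]=chronicle II[4] → crash at chronicle I[2]=chronicle II[6] → eclipse at chronicle I[4]=chronicle II[7] → strike at chronicle I[5]=chronicle II[8] → eclipse at chronicle I[6]=chronicle II[9] → summit at chronicle I[8]=chronicle II[11] → crash at chronicle I[10]=chronicle II[12]; all 7 events appear in both, in order, and the DP table's final entry dp[14][13] is also 7, so no common subsequence is longer.

7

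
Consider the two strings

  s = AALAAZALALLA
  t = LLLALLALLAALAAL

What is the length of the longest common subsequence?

8

One common subsequence of length 8: A (s #1, t #4), then A (s #2, t #7), then L (s #3, t #9), then A (s #4, t #10), then A (s #5, t #11), then A (s #7, t #13), then A (s #9, t #14), then L (s #11, t #15), and the DP table's final entry dp[12][15] is also 8, so no common subsequence is longer.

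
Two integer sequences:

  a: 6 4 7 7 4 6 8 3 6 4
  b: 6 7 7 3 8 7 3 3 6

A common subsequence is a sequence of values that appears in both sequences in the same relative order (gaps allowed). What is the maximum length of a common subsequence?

6

Taking 6 (a #1, b #1); then 7 (a #3, b #2); then 7 (a #4, b #3); then 8 (a #7, b #5); then 3 (a #8, b #8); then 6 (a #9, b #9) gives a common subsequence of length 6. The LCS DP gives dp[10][9] = 6, so this is optimal.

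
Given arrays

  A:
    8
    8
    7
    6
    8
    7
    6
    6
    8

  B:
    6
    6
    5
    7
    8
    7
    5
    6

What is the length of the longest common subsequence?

4

Pick 7 (A #3, B #4) → 8 (A #5, B #5) → 7 (A #6, B #6) → 6 (A #8, B #8); all 4 values appear in both, in order. The LCS DP gives dp[9][8] = 4, so this is optimal.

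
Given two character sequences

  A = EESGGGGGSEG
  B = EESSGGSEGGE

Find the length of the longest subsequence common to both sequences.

Let dp[i][j] be the LCS length of the first i characters of A and the first j characters of B. dp[i][j] = dp[i-1][j-1]+1 when the i-th and j-th characters match, else max(dp[i-1][j], dp[i][j-1]).
    ·  E  E  S  S  G  G  S  E  G  G  E
 ·  0  0  0  0  0  0  0  0  0  0  0  0
 E  0  1  1  1  1  1  1  1  1  1  1  1
 E  0  1  2  2  2  2  2  2  2  2  2  2
 S  0  1  2  3  3  3  3  3  3  3  3  3
 G  0  1  2  3  3  4  4  4  4  4  4  4
 G  0  1  2  3  3  4  5  5  5  5  5  5
 G  0  1  2  3  3  4  5  5  5  6  6  6
 G  0  1  2  3  3  4  5  5  5  6  7  7
 G  0  1  2  3  3  4  5  5  5  6  7  7
 S  0  1  2  3  4  4  5  6  6  6  7  7
 E  0  1  2  3  4  4  5  6  7  7  7  8
 G  0  1  2  3  4  5  5  6  7  8  8  8
dp[11][11] = 8. One LCS (by backtracking along matches): EESGGGGE.

8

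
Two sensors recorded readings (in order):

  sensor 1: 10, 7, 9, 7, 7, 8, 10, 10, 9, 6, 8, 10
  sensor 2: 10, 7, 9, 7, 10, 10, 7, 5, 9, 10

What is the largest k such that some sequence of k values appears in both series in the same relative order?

Let dp[i][j] be the LCS length of the first i values of sensor 1 and the first j values of sensor 2. dp[i][j] = dp[i-1][j-1]+1 when the i-th and j-th values match, else max(dp[i-1][j], dp[i][j-1]).
    · 10  7  9  7 10 10  7  5  9 10
 ·  0  0  0  0  0  0  0  0  0  0  0
10  0  1  1  1  1  1  1  1  1  1  1
 7  0  1  2  2  2  2  2  2  2  2  2
 9  0  1  2  3  3  3  3  3  3  3  3
 7  0  1  2  3  4  4  4  4  4  4  4
 7  0  1  2  3  4  4  4  5  5  5  5
 8  0  1  2  3  4  4  4  5  5  5  5
10  0  1  2  3  4  5  5  5  5  5  6
10  0  1  2  3  4  5  6  6  6  6  6
 9  0  1  2  3  4  5  6  6  6  7  7
 6  0  1  2  3  4  5  6  6  6  7  7
 8  0  1  2  3  4  5  6  6  6  7  7
10  0  1  2  3  4  5  6  6  6  7  8
dp[12][10] = 8. One LCS (by backtracking along matches): 10, 7, 9, 7, 10, 10, 9, 10.

8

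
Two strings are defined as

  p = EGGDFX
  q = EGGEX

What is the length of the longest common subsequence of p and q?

Let dp[i][j] be the LCS length of the first i characters of p and the first j characters of q. dp[i][j] = dp[i-1][j-1]+1 when the i-th and j-th characters match, else max(dp[i-1][j], dp[i][j-1]).
    ·  E  G  G  E  X
 ·  0  0  0  0  0  0
 E  0  1  1  1  1  1
 G  0  1  2  2  2  2
 G  0  1  2  3  3  3
 D  0  1  2  3  3  3
 F  0  1  2  3  3  3
 X  0  1  2  3  3  4
dp[6][5] = 4. One LCS (by backtracking along matches): EGGX.

4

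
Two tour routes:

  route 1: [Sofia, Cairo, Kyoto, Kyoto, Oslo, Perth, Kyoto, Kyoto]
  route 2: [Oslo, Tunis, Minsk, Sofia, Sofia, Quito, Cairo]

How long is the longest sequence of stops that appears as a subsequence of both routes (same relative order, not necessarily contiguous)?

2

Taking Sofia [1,5], then Cairo [2,7] gives a common subsequence of length 2. dp[8][7] = 2 confirms this is the maximum.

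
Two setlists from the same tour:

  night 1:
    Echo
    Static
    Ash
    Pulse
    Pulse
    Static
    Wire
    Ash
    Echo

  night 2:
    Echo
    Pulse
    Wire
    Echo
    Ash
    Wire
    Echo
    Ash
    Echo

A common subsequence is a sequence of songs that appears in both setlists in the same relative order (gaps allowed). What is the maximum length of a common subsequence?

5

Pick Echo at night 1[1]=night 2[4]; then Ash at night 1[3]=night 2[5]; then Wire at night 1[7]=night 2[6]; then Ash at night 1[8]=night 2[8]; then Echo at night 1[9]=night 2[9]; all 5 songs appear in both, in order. dp[9][9] = 5 confirms this is the maximum.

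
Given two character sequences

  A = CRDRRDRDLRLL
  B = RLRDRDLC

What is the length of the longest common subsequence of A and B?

Let dp[i][j] be the LCS length of the first i characters of A and the first j characters of B. dp[i][j] = dp[i-1][j-1]+1 when the i-th and j-th characters match, else max(dp[i-1][j], dp[i][j-1]).
    ·  R  L  R  D  R  D  L  C
 ·  0  0  0  0  0  0  0  0  0
 C  0  0  0  0  0  0  0  0  1
 R  0  1  1  1  1  1  1  1  1
 D  0  1  1  1  2  2  2  2  2
 R  0  1  1  2  2  3  3  3  3
 R  0  1  1  2  2  3  3  3  3
 D  0  1  1  2  3  3  4  4  4
 R  0  1  1  2  3  4  4  4  4
 D  0  1  1  2  3  4  5  5  5
 L  0  1  2  2  3  4  5  6  6
 R  0  1  2  3  3  4  5  6  6
 L  0  1  2  3  3  4  5  6  6
 L  0  1  2  3  3  4  5  6  6
dp[12][8] = 6. One LCS (by backtracking along matches): RRDRDL.

6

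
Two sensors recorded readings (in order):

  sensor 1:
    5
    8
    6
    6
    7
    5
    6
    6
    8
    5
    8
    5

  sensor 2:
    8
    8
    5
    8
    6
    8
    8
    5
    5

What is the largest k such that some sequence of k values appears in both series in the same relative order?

One common subsequence of length 6: 5 at sensor 1[1]=sensor 2[3], 8 at sensor 1[2]=sensor 2[4], 6 at sensor 1[3]=sensor 2[5], 8 at sensor 1[9]=sensor 2[7], 5 at sensor 1[10]=sensor 2[8], 5 at sensor 1[12]=sensor 2[9]. dp[12][9] = 6 confirms this is the maximum.

6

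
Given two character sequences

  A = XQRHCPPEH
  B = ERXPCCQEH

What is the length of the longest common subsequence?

One common subsequence of length 4: X (A #1, B #3), Q (A #2, B #7), E (A #8, B #8), H (A #9, B #9). The LCS DP gives dp[9][9] = 4, so this is optimal.

4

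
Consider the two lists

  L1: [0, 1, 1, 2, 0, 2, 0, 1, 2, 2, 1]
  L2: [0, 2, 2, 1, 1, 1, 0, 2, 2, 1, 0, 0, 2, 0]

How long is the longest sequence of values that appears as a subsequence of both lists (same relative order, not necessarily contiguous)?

One common subsequence of length 7: 0 (L1 #1, L2 #1), then 1 (L1 #2, L2 #5), then 1 (L1 #3, L2 #6), then 2 (L1 #4, L2 #9), then 0 (L1 #5, L2 #12), then 2 (L1 #6, L2 #13), then 0 (L1 #7, L2 #14), and the DP table's final entry dp[11][14] is also 7, so no common subsequence is longer.

7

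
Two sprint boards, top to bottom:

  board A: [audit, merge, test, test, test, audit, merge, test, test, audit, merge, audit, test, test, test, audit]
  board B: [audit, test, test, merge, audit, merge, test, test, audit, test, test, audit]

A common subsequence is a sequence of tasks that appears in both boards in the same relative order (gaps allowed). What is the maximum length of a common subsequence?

11

Taking audit (board A #1, board B #1), test (board A #3, board B #2), test (board A #4, board B #3), audit (board A #6, board B #5), merge (board A #7, board B #6), test (board A #8, board B #7), test (board A #9, board B #8), audit (board A #12, board B #9), test (board A #14, board B #10), test (board A #15, board B #11), audit (board A #16, board B #12) gives a common subsequence of length 11. Since dp[16][12] = 11, nothing longer is possible.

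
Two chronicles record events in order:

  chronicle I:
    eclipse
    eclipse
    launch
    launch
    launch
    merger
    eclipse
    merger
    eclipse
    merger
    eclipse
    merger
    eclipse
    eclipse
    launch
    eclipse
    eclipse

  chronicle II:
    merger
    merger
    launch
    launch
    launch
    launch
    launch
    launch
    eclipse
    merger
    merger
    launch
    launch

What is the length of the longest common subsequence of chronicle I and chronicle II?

7

One common subsequence of length 7: launch at chronicle I[3]=chronicle II[6]; then launch at chronicle I[4]=chronicle II[7]; then launch at chronicle I[5]=chronicle II[8]; then eclipse at chronicle I[7]=chronicle II[9]; then merger at chronicle I[8]=chronicle II[10]; then merger at chronicle I[10]=chronicle II[11]; then launch at chronicle I[15]=chronicle II[13]. Since dp[17][13] = 7, nothing longer is possible.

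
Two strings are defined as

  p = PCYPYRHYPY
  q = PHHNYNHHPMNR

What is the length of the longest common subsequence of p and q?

Pick P [1,1], then Y [3,5], then P [4,9], then R [6,12]; all 4 characters appear in both, in order. dp[10][12] = 4 confirms this is the maximum.

4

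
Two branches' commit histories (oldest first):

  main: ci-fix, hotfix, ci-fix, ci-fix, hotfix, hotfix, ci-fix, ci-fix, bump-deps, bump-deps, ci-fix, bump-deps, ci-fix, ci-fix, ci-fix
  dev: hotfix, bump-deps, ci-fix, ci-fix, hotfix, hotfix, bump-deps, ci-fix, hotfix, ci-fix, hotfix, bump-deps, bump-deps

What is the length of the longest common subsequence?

9

Pick hotfix [2,1], ci-fix [3,3], ci-fix [4,4], hotfix [5,5], hotfix [6,6], ci-fix [7,8], ci-fix [8,10], bump-deps [10,12], bump-deps [12,13]; all 9 commits appear in both, in order. Since dp[15][13] = 9, nothing longer is possible.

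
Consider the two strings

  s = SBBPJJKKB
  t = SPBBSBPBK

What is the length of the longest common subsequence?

Taking S at s[1]=t[1] → B at s[2]=t[4] → B at s[3]=t[6] → P at s[4]=t[7] → K at s[8]=t[9] gives a common subsequence of length 5. The LCS DP gives dp[9][9] = 5, so this is optimal.

5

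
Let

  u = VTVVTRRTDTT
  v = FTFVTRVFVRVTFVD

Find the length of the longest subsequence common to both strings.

Match V at u[1]=v[4], then T at u[2]=v[5], then V at u[3]=v[7], then V at u[4]=v[9], then R at u[6]=v[10], then T at u[8]=v[12], then D at u[9]=v[15] — 7 characters in the same relative order in both, and the DP table's final entry dp[11][15] is also 7, so no common subsequence is longer.

7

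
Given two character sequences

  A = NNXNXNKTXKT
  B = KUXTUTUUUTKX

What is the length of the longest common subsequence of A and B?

3

Taking X at A[3]=B[3], then K at A[7]=B[11], then X at A[9]=B[12] gives a common subsequence of length 3, and the DP table's final entry dp[11][12] is also 3, so no common subsequence is longer.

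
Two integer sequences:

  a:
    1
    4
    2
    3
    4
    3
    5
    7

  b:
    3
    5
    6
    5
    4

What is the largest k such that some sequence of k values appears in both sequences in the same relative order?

Let dp[i][j] be the LCS length of the first i values of a and the first j values of b. dp[i][j] = dp[i-1][j-1]+1 when the i-th and j-th values match, else max(dp[i-1][j], dp[i][j-1]).
    ·  3  5  6  5  4
 ·  0  0  0  0  0  0
 1  0  0  0  0  0  0
 4  0  0  0  0  0  1
 2  0  0  0  0  0  1
 3  0  1  1  1  1  1
 4  0  1  1  1  1  2
 3  0  1  1  1  1  2
 5  0  1  2  2  2  2
 7  0  1  2  2  2  2
dp[8][5] = 2. One LCS (by backtracking along matches): 3, 4.

2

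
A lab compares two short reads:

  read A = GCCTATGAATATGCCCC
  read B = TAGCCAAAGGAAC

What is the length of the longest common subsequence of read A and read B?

Match G [1,3], C [2,4], C [3,5], A [5,8], G [7,10], A [9,11], A [11,12], C [17,13] — 8 bases in the same relative order in both. Since dp[17][13] = 8, nothing longer is possible.

8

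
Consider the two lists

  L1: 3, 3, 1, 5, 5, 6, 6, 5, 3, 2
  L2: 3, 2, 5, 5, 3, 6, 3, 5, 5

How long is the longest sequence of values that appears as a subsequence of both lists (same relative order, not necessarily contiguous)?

Let dp[i][j] be the LCS length of the first i values of L1 and the first j values of L2. dp[i][j] = dp[i-1][j-1]+1 when the i-th and j-th values match, else max(dp[i-1][j], dp[i][j-1]).
    ·  3  2  5  5  3  6  3  5  5
 ·  0  0  0  0  0  0  0  0  0  0
 3  0  1  1  1  1  1  1  1  1  1
 3  0  1  1  1  1  2  2  2  2  2
 1  0  1  1  1  1  2  2  2  2  2
 5  0  1  1  2  2  2  2  2  3  3
 5  0  1  1  2  3  3  3  3  3  4
 6  0  1  1  2  3  3  4  4  4  4
 6  0  1  1  2  3  3  4  4  4  4
 5  0  1  1  2  3  3  4  4  5  5
 3  0  1  1  2  3  4  4  5  5  5
 2  0  1  2  2  3  4  4  5  5  5
dp[10][9] = 5. One LCS (by backtracking along matches): 3, 5, 5, 6, 5.

5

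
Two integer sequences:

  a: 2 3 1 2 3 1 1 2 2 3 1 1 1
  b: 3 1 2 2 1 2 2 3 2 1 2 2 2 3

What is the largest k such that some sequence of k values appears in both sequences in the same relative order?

8

Pick 2 (a #1, b #4), then 1 (a #3, b #5), then 2 (a #4, b #7), then 3 (a #5, b #8), then 1 (a #6, b #10), then 2 (a #8, b #12), then 2 (a #9, b #13), then 3 (a #10, b #14); all 8 values appear in both, in order. Since dp[13][14] = 8, nothing longer is possible.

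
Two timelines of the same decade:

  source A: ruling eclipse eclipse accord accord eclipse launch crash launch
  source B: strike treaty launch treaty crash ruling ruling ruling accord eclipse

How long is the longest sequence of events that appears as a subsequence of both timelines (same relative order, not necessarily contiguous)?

One common subsequence of length 3: ruling (source A #1, source B #8); then accord (source A #5, source B #9); then eclipse (source A #6, source B #10), and the DP table's final entry dp[9][10] is also 3, so no common subsequence is longer.

3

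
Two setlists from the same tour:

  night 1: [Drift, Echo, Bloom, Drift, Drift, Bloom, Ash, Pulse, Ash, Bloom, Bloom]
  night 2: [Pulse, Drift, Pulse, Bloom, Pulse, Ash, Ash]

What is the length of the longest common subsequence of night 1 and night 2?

Pick Drift at night 1[1]=night 2[2] → Bloom at night 1[3]=night 2[4] → Ash at night 1[7]=night 2[6] → Ash at night 1[9]=night 2[7]; all 4 songs appear in both, in order. dp[11][7] = 4 confirms this is the maximum.

4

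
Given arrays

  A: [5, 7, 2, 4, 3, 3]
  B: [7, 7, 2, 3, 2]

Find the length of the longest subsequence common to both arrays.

Let dp[i][j] be the LCS length of the first i values of A and the first j values of B. dp[i][j] = dp[i-1][j-1]+1 when the i-th and j-th values match, else max(dp[i-1][j], dp[i][j-1]).
    ·  7  7  2  3  2
 ·  0  0  0  0  0  0
 5  0  0  0  0  0  0
 7  0  1  1  1  1  1
 2  0  1  1  2  2  2
 4  0  1  1  2  2  2
 3  0  1  1  2  3  3
 3  0  1  1  2  3  3
dp[6][5] = 3. One LCS (by backtracking along matches): 7, 2, 3.

3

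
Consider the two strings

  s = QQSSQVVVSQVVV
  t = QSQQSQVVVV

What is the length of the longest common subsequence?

8

Let dp[i][j] be the LCS length of the first i characters of s and the first j characters of t. dp[i][j] = dp[i-1][j-1]+1 when the i-th and j-th characters match, else max(dp[i-1][j], dp[i][j-1]).
    ·  Q  S  Q  Q  S  Q  V  V  V  V
 ·  0  0  0  0  0  0  0  0  0  0  0
 Q  0  1  1  1  1  1  1  1  1  1  1
 Q  0  1  1  2  2  2  2  2  2  2  2
 S  0  1  2  2  2  3  3  3  3  3  3
 S  0  1  2  2  2  3  3  3  3  3  3
 Q  0  1  2  3  3  3  4  4  4  4  4
 V  0  1  2  3  3  3  4  5  5  5  5
 V  0  1  2  3  3  3  4  5  6  6  6
 V  0  1  2  3  3  3  4  5  6  7  7
 S  0  1  2  3  3  4  4  5  6  7  7
 Q  0  1  2  3  4  4  5  5  6  7  7
 V  0  1  2  3  4  4  5  6  6  7  8
 V  0  1  2  3  4  4  5  6  7  7  8
 V  0  1  2  3  4  4  5  6  7  8  8
dp[13][10] = 8. One LCS (by backtracking along matches): QQSQVVVV.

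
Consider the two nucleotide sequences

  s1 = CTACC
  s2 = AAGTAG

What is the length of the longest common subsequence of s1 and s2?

Let dp[i][j] be the LCS length of the first i bases of s1 and the first j bases of s2. dp[i][j] = dp[i-1][j-1]+1 when the i-th and j-th bases match, else max(dp[i-1][j], dp[i][j-1]).
    ·  A  A  G  T  A  G
 ·  0  0  0  0  0  0  0
 C  0  0  0  0  0  0  0
 T  0  0  0  0  1  1  1
 A  0  1  1  1  1  2  2
 C  0  1  1  1  1  2  2
 C  0  1  1  1  1  2  2
dp[5][6] = 2. One LCS (by backtracking along matches): TA.

2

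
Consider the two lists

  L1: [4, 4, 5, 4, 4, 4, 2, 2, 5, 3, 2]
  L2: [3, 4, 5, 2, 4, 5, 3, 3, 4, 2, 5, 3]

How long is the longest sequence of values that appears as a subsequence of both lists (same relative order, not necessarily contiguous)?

Let dp[i][j] be the LCS length of the first i values of L1 and the first j values of L2. dp[i][j] = dp[i-1][j-1]+1 when the i-th and j-th values match, else max(dp[i-1][j], dp[i][j-1]).
    ·  3  4  5  2  4  5  3  3  4  2  5  3
 ·  0  0  0  0  0  0  0  0  0  0  0  0  0
 4  0  0  1  1  1  1  1  1  1  1  1  1  1
 4  0  0  1  1  1  2  2  2  2  2  2  2  2
 5  0  0  1  2  2  2  3  3  3  3  3  3  3
 4  0  0  1  2  2  3  3  3  3  4  4  4  4
 4  0  0  1  2  2  3  3  3  3  4  4  4  4
 4  0  0  1  2  2  3  3  3  3  4  4  4  4
 2  0  0  1  2  3  3  3  3  3  4  5  5  5
 2  0  0  1  2  3  3  3  3  3  4  5  5  5
 5  0  0  1  2  3  3  4  4  4  4  5  6  6
 3  0  1  1  2  3  3  4  5  5  5  5  6  7
 2  0  1  1  2  3  3  4  5  5  5  6  6  7
dp[11][12] = 7. One LCS (by backtracking along matches): 4, 4, 5, 4, 2, 5, 3.

7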